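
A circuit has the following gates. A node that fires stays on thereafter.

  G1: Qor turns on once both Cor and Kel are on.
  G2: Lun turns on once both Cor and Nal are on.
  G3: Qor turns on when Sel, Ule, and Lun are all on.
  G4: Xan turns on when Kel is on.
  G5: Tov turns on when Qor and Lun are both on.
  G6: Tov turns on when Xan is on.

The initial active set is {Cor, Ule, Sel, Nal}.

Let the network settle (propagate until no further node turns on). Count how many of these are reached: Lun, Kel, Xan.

Cor and Nal are on, so Lun turns on (G2).
Lun: reached.
No rule produces Kel, and it is not given.
Xan would need Kel (G4), but Kel never turns on.
Reached: Lun — 1 of the 3.

1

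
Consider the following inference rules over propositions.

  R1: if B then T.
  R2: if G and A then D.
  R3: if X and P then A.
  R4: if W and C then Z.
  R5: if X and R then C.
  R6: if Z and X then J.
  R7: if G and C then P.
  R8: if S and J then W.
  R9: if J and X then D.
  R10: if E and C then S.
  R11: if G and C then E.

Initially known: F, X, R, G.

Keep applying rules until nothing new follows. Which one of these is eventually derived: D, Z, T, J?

From X and R, R5 gives C.
From G and C, R7 gives P.
X and P hold, so A follows (R3).
From G and A, R2 gives D.
J would need Z and X (R6), but Z is never established. T would need B (R1), but B is never established. Z would need W and C (R4), but W is never established.

D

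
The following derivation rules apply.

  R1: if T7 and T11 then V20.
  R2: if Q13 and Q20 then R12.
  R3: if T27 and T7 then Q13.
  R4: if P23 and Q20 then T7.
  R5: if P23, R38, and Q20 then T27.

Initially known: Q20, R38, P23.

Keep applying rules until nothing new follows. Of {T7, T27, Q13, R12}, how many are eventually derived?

P23 and Q20 hold, so T7 follows (R4).
P23, R38, and Q20 hold, so T27 follows (R5).
T27 and T7 hold, so Q13 follows (R3).
Q13 and Q20 hold, so R12 follows (R2).
T7: reached.
T27: reached.
Q13: reached.
R12: reached.
All 4 are reached.

4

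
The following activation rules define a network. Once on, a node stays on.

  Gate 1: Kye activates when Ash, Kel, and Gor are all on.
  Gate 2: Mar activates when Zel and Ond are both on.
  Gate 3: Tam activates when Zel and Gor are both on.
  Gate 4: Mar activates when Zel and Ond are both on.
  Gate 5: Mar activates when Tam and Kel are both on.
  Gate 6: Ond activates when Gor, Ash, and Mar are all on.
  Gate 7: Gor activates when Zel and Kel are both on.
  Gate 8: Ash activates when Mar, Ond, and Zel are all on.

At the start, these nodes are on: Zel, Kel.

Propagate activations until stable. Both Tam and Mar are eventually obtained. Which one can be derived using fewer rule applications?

Tam: Gate 7: Zel and Kel on → Gor on. Zel and Gor are on, so Tam activates (Gate 3). [2 rule applications]
Mar: Zel and Kel are on, so Gor activates (Gate 7). Zel and Gor are on, so Tam activates (Gate 3). Tam and Kel are on, so Mar activates (Gate 5). [3 rule applications]
Tam needs fewer.

Tam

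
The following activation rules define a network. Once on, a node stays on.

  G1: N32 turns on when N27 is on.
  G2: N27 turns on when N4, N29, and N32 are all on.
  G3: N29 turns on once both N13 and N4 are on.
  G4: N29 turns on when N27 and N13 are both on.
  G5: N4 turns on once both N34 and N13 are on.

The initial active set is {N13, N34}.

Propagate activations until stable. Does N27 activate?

No

N27 would need N4, N29, and N32 (G2), but N32 never turns on.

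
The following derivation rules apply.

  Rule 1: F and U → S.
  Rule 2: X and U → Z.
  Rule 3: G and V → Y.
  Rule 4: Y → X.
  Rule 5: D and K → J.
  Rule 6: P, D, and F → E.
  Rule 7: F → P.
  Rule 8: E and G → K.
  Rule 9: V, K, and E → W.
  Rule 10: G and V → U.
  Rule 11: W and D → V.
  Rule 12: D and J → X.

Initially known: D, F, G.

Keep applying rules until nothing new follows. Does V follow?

V would need W and D (Rule 11), but W is never established.

No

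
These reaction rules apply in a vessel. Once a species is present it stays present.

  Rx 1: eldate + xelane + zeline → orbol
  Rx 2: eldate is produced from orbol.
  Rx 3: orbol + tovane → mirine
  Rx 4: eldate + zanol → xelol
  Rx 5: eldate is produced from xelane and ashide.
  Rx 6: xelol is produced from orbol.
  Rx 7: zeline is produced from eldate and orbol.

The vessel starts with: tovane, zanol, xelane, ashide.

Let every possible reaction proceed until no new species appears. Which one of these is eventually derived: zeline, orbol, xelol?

xelol

xelane and ashide present → eldate forms (Rx 5).
eldate and zanol present → xelol forms (Rx 4).
orbol would need eldate, xelane, and zeline (Rx 1), but zeline never forms. zeline would need eldate and orbol (Rx 7), but orbol never forms.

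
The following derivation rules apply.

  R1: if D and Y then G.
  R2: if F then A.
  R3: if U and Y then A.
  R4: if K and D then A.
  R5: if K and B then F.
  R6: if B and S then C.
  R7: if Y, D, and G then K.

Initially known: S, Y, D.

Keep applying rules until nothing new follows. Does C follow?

C would need B and S (R6), but B is never established.

No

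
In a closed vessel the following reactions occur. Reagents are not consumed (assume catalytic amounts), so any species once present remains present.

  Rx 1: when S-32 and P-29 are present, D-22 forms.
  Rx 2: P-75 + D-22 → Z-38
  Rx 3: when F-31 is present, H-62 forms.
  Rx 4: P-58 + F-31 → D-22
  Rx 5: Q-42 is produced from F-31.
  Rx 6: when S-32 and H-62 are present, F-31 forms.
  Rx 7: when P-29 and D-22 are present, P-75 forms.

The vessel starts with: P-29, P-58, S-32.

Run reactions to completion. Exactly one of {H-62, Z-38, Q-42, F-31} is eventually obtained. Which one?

S-32 and P-29 present → D-22 forms (Rx 1).
P-29 and D-22 present → P-75 forms (Rx 7).
P-75 and D-22 present → Z-38 forms (Rx 2).
H-62 would need F-31 (Rx 3), but F-31 never forms. F-31 would need S-32 and H-62 (Rx 6), but H-62 never forms. Q-42 would need F-31 (Rx 5), but F-31 never forms.

Z-38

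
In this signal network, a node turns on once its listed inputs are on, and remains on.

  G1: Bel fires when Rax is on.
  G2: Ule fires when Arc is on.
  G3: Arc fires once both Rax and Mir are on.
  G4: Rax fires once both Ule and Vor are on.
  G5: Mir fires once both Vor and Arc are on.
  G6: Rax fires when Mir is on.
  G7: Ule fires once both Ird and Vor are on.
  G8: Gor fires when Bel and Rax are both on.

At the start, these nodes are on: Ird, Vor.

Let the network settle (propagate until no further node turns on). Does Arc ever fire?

No

Arc would need Rax and Mir (G3), but Mir never turns on.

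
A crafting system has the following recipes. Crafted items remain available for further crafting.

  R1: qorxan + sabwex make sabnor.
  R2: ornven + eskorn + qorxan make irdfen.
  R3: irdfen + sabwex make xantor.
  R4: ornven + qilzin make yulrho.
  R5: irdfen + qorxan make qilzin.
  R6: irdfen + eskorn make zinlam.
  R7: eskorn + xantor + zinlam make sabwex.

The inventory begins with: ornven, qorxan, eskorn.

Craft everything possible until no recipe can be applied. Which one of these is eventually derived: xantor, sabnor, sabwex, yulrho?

Using R2, ornven, eskorn, and qorxan make irdfen.
irdfen + qorxan → qilzin (R5).
Using R4, ornven and qilzin make yulrho.
sabnor would need qorxan and sabwex (R1), but sabwex is never obtained. sabwex would need eskorn, xantor, and zinlam (R7), but xantor is never obtained. xantor would need irdfen and sabwex (R3), but sabwex is never obtained.

yulrho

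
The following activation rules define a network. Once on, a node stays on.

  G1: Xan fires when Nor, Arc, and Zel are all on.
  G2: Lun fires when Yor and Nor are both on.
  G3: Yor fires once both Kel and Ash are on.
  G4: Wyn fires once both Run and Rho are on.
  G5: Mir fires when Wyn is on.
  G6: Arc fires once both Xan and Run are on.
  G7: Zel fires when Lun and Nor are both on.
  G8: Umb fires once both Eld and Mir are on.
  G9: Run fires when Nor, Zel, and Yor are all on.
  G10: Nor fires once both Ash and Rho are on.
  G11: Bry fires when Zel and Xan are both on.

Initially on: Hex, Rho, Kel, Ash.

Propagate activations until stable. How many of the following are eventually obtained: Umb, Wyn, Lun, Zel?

Kel and Ash are on, so Yor fires (G3).
Ash and Rho are on, so Nor fires (G10).
Yor and Nor are on, so Lun fires (G2).
Lun and Nor are on, so Zel fires (G7).
Nor, Zel, and Yor are on, so Run fires (G9).
Run and Rho are on, so Wyn fires (G4).
Umb would need Eld and Mir (G8), but Eld never turns on.
Wyn: reached.
Lun: reached.
Zel: reached.
Reached: Wyn, Lun, and Zel — 3 of the 4.

3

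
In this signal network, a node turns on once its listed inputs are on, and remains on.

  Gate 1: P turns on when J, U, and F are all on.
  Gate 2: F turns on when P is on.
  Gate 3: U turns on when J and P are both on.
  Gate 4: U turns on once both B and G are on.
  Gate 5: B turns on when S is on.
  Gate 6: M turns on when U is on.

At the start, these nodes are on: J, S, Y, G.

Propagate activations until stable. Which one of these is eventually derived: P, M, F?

Gate 5: S on → B on.
Gate 4: B and G on → U on.
Gate 6: U on → M on.
F would need P (Gate 2), but P never turns on. P would need J, U, and F (Gate 1), but F never turns on.

M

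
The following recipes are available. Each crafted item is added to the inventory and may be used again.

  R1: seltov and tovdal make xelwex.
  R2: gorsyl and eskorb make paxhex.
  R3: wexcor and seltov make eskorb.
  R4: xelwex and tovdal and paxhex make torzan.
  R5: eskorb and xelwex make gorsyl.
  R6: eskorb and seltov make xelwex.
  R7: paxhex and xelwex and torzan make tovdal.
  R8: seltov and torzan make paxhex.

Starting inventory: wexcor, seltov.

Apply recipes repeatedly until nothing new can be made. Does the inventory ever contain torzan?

No

torzan would need xelwex, tovdal, and paxhex (R4), but tovdal is never obtained.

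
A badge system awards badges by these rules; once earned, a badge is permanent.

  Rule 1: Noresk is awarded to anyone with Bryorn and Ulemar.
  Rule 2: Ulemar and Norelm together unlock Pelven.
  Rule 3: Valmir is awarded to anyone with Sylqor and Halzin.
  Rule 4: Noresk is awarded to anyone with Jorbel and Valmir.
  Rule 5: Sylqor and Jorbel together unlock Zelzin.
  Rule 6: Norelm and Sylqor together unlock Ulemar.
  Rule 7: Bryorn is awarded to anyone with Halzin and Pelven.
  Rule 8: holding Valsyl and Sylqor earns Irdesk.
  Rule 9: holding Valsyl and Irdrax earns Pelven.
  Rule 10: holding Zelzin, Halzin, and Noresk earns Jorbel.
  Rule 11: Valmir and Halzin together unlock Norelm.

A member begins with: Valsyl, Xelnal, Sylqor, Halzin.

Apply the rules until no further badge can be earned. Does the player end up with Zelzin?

No

Zelzin would need Sylqor and Jorbel (Rule 5), but Jorbel is never earned.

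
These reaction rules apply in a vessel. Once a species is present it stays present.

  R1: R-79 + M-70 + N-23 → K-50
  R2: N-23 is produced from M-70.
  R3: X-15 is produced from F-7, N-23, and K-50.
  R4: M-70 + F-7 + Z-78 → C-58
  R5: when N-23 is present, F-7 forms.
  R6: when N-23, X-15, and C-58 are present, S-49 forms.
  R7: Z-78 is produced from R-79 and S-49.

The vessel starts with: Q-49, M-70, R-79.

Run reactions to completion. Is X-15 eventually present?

Yes

M-70 present → N-23 forms (R2).
R-79, M-70, and N-23 present → K-50 forms (R1).
N-23 present → F-7 forms (R5).
F-7, N-23, and K-50 present → X-15 forms (R3).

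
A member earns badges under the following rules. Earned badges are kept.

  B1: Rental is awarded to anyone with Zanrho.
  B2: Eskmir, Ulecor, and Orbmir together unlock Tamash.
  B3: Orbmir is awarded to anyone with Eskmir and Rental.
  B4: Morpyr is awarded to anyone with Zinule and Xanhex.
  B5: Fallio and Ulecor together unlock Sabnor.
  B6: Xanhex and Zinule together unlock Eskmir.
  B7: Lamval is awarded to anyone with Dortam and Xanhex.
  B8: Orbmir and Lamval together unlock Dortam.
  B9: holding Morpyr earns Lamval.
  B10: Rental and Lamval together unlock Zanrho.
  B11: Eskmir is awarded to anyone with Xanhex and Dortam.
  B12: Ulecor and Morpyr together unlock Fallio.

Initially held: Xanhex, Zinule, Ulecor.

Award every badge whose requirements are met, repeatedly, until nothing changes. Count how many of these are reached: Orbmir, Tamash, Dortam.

Orbmir would need Eskmir and Rental (B3), but Rental is never earned.
Tamash would need Eskmir, Ulecor, and Orbmir (B2), but Orbmir is never earned.
Dortam would need Orbmir and Lamval (B8), but Orbmir is never earned.
None of the 3 are reached.

0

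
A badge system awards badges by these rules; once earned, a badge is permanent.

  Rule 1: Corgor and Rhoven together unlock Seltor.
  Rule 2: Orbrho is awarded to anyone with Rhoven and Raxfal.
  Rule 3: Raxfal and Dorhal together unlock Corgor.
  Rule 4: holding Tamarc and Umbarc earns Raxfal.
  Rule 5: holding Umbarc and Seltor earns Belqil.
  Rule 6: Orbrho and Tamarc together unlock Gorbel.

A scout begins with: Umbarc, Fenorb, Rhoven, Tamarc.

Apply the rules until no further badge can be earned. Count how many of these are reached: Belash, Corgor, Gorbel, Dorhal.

1

With Tamarc and Umbarc, Raxfal is earned (Rule 4).
With Rhoven and Raxfal, Orbrho is earned (Rule 2).
With Orbrho and Tamarc, Gorbel is earned (Rule 6).
No rule produces Belash, and it is not given.
Corgor would need Raxfal and Dorhal (Rule 3), but Dorhal is never earned.
Gorbel: reached.
No rule produces Dorhal, and it is not given.
Reached: Gorbel — 1 of the 4.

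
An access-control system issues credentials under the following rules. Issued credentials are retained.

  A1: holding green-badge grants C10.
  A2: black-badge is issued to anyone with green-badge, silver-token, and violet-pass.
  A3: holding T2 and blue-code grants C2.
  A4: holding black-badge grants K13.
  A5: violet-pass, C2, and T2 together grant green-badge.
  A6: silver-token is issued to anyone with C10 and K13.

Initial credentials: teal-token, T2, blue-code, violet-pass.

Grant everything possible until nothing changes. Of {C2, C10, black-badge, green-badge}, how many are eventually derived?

Holding T2 and blue-code grants C2 (A3).
Holding violet-pass, C2, and T2 grants green-badge (A5).
Holding green-badge grants C10 (A1).
C2: reached.
C10: reached.
black-badge would need green-badge, silver-token, and violet-pass (A2), but silver-token is never granted.
green-badge: reached.
Reached: C2, C10, and green-badge — 3 of the 4.

3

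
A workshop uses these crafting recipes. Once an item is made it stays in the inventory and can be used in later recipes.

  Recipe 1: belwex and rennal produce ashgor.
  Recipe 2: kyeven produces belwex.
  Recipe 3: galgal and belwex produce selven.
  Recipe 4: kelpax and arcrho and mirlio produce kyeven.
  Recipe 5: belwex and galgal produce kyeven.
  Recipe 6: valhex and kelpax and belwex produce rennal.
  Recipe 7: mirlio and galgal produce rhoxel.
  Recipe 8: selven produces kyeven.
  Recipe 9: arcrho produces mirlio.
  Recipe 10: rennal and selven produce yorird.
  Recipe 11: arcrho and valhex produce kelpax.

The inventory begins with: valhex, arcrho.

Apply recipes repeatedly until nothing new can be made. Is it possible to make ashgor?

Yes

Using Recipe 9, arcrho makes mirlio.
Using Recipe 11, arcrho and valhex make kelpax.
kelpax and arcrho and mirlio → kyeven (Recipe 4).
kyeven → belwex (Recipe 2).
Using Recipe 6, valhex, kelpax, and belwex make rennal.
belwex and rennal → ashgor (Recipe 1).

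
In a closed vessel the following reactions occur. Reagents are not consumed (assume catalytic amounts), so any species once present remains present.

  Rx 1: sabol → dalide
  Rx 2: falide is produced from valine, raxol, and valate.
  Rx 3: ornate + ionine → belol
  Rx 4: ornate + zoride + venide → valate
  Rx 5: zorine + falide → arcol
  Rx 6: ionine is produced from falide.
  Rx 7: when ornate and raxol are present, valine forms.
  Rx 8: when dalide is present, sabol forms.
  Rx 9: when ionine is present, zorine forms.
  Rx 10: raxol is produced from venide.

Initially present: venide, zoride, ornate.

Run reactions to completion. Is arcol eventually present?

Yes

ornate, zoride, and venide present → valate forms (Rx 4).
venide present → raxol forms (Rx 10).
ornate and raxol present → valine forms (Rx 7).
valine, raxol, and valate present → falide forms (Rx 2).
falide present → ionine forms (Rx 6).
ionine present → zorine forms (Rx 9).
zorine and falide present → arcol forms (Rx 5).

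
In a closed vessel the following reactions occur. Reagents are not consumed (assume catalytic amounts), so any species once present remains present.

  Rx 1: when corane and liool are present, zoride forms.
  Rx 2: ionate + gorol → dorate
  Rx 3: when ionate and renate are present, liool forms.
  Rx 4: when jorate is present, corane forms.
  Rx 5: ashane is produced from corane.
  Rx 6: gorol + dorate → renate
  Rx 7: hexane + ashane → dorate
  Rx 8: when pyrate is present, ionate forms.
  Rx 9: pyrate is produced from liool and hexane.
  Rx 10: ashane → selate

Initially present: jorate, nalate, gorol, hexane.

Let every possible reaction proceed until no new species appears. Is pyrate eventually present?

No

pyrate would need liool and hexane (Rx 9), but liool never forms.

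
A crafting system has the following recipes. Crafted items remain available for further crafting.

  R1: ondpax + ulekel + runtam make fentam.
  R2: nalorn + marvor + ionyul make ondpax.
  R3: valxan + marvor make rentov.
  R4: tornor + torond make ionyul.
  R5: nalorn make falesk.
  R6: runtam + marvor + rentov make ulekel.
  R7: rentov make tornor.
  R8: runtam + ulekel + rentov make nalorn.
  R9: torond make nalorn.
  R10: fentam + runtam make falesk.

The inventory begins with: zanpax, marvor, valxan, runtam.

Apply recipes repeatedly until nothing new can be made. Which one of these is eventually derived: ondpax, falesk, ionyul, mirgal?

valxan + marvor → rentov (R3).
runtam + marvor + rentov → ulekel (R6).
runtam + ulekel + rentov → nalorn (R8).
nalorn → falesk (R5).
No rule produces mirgal, and it is not given. ondpax would need nalorn, marvor, and ionyul (R2), but ionyul is never obtained. ionyul would need tornor and torond (R4), but torond is never obtained.

falesk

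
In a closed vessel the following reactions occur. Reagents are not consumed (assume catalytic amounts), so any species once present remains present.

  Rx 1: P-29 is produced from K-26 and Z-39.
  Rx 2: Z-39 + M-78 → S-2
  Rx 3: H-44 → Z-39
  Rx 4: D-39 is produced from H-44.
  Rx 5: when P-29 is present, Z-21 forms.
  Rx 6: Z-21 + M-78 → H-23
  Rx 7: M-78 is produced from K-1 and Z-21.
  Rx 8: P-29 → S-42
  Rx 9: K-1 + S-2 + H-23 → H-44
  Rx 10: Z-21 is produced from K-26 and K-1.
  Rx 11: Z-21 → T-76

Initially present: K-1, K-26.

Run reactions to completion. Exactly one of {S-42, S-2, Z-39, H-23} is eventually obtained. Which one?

H-23

K-26 and K-1 present → Z-21 forms (Rx 10).
K-1 and Z-21 present → M-78 forms (Rx 7).
Z-21 and M-78 present → H-23 forms (Rx 6).
S-2 would need Z-39 and M-78 (Rx 2), but Z-39 never forms. Z-39 would need H-44 (Rx 3), but H-44 never forms. S-42 would need P-29 (Rx 8), but P-29 never forms.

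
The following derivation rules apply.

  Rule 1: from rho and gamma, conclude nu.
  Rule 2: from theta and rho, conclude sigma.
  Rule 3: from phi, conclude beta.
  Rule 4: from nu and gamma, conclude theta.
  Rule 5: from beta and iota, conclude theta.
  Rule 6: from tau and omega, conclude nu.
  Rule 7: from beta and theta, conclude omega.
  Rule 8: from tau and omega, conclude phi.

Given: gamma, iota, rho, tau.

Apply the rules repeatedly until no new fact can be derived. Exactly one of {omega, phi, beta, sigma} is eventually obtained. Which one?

sigma

rho and gamma hold, so nu follows (Rule 1).
From nu and gamma, Rule 4 gives theta.
From theta and rho, Rule 2 gives sigma.
omega would need beta and theta (Rule 7), but beta is never established. beta would need phi (Rule 3), but phi is never established. phi would need tau and omega (Rule 8), but omega is never established.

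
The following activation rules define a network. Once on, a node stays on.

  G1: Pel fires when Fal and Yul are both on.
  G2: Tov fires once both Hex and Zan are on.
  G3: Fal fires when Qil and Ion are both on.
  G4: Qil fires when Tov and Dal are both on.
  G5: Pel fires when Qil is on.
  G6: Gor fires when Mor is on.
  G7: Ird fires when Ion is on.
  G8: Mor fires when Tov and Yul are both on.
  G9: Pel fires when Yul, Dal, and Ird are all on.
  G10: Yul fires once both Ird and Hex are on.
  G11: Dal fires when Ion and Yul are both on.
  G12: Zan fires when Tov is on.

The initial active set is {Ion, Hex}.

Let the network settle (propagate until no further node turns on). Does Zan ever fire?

Zan would need Tov (G12), but Tov never turns on.

No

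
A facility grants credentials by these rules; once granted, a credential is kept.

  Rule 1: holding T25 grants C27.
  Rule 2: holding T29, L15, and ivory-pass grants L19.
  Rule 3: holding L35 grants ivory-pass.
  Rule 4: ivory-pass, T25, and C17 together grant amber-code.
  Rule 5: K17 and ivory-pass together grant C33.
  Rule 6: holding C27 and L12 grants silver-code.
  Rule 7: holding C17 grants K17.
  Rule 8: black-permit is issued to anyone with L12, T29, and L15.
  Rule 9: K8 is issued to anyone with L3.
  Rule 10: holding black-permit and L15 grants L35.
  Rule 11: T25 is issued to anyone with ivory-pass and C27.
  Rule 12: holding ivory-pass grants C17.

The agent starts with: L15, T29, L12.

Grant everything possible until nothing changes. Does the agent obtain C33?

Holding L12, T29, and L15 grants black-permit (Rule 8).
Holding black-permit and L15 grants L35 (Rule 10).
Holding L35 grants ivory-pass (Rule 3).
Holding ivory-pass grants C17 (Rule 12).
Holding C17 grants K17 (Rule 7).
Holding K17 and ivory-pass grants C33 (Rule 5).

Yes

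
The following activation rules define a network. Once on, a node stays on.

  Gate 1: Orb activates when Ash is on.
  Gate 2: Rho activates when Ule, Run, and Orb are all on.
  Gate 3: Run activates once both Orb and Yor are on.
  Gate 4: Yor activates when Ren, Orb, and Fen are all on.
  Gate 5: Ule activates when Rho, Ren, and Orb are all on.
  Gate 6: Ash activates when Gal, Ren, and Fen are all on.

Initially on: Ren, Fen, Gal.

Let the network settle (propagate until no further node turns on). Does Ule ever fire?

Ule would need Rho, Ren, and Orb (Gate 5), but Rho never turns on.

No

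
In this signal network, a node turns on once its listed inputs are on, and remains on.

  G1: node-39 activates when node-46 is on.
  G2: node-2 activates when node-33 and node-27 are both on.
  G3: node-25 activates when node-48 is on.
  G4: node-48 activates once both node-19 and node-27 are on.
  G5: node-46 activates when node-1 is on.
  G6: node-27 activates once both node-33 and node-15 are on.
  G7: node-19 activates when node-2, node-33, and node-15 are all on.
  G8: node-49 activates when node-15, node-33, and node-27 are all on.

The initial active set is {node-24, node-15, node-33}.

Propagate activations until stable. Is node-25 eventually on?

Yes

node-33 and node-15 are on, so node-27 activates (G6).
node-33 and node-27 are on, so node-2 activates (G2).
G7: node-2, node-33, and node-15 on → node-19 on.
node-19 and node-27 are on, so node-48 activates (G4).
node-48 is on, so node-25 activates (G3).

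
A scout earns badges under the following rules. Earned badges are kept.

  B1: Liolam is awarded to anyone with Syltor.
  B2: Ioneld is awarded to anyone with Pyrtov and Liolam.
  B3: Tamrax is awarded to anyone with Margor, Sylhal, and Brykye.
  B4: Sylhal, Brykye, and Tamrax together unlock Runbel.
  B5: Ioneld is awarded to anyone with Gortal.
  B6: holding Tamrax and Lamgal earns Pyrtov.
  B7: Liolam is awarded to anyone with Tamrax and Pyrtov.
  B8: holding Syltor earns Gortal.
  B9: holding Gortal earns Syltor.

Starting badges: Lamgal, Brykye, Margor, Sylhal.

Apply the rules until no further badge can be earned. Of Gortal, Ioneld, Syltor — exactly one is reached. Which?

Ioneld

With Margor, Sylhal, and Brykye, Tamrax is earned (B3).
With Tamrax and Lamgal, Pyrtov is earned (B6).
With Tamrax and Pyrtov, Liolam is earned (B7).
With Pyrtov and Liolam, Ioneld is earned (B2).
Syltor would need Gortal (B9), but Gortal is never earned. Gortal would need Syltor (B8), but Syltor is never earned.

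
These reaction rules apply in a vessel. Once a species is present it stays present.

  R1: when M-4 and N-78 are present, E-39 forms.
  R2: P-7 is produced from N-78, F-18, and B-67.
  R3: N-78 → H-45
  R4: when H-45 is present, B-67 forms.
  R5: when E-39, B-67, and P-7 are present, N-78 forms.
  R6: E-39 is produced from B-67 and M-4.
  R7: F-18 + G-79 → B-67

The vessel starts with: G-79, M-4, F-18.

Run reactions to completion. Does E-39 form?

F-18 and G-79 present → B-67 forms (R7).
B-67 and M-4 present → E-39 forms (R6).

Yes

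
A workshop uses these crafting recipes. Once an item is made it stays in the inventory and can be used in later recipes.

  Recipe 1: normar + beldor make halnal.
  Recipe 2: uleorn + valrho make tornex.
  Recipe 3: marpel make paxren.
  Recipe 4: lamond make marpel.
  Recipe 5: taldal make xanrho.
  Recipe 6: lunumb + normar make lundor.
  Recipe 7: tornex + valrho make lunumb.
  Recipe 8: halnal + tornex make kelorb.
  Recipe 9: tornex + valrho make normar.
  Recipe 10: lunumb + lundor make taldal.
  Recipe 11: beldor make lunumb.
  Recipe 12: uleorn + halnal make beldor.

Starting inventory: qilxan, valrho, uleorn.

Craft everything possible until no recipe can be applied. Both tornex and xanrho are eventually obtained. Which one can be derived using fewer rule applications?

tornex

tornex: uleorn + valrho → tornex (Recipe 2). [1 rule application]
xanrho: uleorn + valrho → tornex (Recipe 2). Using Recipe 7, tornex and valrho make lunumb. tornex + valrho → normar (Recipe 9). lunumb + normar → lundor (Recipe 6). Using Recipe 10, lunumb and lundor make taldal. Using Recipe 5, taldal makes xanrho. [6 rule applications]
tornex needs fewer.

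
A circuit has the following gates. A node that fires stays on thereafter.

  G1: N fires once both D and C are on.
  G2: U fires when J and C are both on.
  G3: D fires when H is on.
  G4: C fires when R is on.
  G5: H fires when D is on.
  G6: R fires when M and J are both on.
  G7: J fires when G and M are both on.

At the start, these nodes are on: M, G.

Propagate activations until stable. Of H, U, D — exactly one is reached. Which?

U

G and M are on, so J fires (G7).
M and J are on, so R fires (G6).
G4: R on → C on.
G2: J and C on → U on.
H would need D (G5), but D never turns on. D would need H (G3), but H never turns on.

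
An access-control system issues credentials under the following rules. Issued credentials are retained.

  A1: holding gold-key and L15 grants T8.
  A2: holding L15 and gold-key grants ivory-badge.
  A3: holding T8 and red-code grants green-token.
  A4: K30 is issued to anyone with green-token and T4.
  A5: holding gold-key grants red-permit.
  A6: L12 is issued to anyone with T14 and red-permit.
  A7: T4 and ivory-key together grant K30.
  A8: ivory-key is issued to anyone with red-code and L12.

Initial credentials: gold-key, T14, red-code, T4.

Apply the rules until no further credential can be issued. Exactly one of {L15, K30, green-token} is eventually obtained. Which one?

Holding gold-key grants red-permit (A5).
Holding T14 and red-permit grants L12 (A6).
Holding red-code and L12 grants ivory-key (A8).
Holding T4 and ivory-key grants K30 (A7).
No rule produces L15, and it is not given. green-token would need T8 and red-code (A3), but T8 is never granted.

K30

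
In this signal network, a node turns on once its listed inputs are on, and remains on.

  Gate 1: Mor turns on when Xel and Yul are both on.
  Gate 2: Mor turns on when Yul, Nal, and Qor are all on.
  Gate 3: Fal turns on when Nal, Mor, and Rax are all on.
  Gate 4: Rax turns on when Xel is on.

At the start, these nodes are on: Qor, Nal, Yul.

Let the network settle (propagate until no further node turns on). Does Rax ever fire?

No

Rax would need Xel (Gate 4), but Xel never turns on.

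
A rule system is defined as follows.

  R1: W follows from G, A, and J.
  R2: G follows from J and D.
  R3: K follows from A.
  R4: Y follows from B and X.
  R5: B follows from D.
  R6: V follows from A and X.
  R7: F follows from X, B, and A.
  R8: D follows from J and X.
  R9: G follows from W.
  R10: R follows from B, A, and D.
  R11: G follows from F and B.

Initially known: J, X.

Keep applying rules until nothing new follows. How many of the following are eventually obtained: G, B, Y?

3

J and X hold, so D follows (R8).
From D, R5 gives B.
From J and D, R2 gives G.
From B and X, R4 gives Y.
G: reached.
B: reached.
Y: reached.
All 3 are reached.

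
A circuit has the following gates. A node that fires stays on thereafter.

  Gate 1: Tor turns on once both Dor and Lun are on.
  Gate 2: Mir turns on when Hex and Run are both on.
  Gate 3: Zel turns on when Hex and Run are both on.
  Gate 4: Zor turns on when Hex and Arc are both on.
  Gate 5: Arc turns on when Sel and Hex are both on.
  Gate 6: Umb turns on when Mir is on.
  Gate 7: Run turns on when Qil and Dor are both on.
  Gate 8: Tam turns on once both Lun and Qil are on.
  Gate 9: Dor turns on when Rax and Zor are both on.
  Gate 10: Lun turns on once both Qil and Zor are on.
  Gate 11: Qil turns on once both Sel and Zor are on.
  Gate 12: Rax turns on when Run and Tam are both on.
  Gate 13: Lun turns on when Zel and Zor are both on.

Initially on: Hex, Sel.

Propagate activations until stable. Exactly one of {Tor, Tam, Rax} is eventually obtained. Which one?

Tam

Gate 5: Sel and Hex on → Arc on.
Hex and Arc are on, so Zor turns on (Gate 4).
Sel and Zor are on, so Qil turns on (Gate 11).
Gate 10: Qil and Zor on → Lun on.
Gate 8: Lun and Qil on → Tam on.
Tor would need Dor and Lun (Gate 1), but Dor never turns on. Rax would need Run and Tam (Gate 12), but Run never turns on.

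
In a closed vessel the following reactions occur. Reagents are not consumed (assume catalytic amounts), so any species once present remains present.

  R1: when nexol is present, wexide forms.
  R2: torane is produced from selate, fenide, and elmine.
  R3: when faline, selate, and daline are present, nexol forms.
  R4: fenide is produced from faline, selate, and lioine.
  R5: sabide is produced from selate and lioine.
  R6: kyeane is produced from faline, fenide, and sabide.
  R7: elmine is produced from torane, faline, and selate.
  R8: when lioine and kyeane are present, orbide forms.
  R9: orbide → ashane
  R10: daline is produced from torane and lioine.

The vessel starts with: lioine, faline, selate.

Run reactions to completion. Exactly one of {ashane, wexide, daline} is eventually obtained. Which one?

ashane

selate and lioine present → sabide forms (R5).
faline, selate, and lioine present → fenide forms (R4).
faline, fenide, and sabide present → kyeane forms (R6).
lioine and kyeane present → orbide forms (R8).
orbide present → ashane forms (R9).
wexide would need nexol (R1), but nexol never forms. daline would need torane and lioine (R10), but torane never forms.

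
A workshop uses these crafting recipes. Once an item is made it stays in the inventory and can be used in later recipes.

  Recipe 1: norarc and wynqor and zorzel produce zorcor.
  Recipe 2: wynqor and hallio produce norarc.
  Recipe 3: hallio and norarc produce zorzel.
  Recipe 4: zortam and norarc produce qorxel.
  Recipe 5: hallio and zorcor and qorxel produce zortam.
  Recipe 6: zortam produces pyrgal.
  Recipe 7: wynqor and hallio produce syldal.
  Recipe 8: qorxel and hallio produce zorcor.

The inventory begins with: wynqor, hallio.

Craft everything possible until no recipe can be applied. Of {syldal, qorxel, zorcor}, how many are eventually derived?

Using Recipe 7, wynqor and hallio make syldal.
Using Recipe 2, wynqor and hallio make norarc.
hallio and norarc → zorzel (Recipe 3).
norarc and wynqor and zorzel → zorcor (Recipe 1).
syldal: reached.
qorxel would need zortam and norarc (Recipe 4), but zortam is never obtained.
zorcor: reached.
Reached: syldal and zorcor — 2 of the 3.

2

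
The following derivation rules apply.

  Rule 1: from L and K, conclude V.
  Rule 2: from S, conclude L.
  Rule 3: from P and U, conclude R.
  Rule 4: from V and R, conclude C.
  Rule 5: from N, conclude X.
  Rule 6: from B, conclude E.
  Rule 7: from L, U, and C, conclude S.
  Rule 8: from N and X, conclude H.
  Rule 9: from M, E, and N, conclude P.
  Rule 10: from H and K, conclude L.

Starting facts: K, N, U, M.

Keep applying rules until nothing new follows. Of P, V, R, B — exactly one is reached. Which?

V

N holds, so X follows (Rule 5).
From N and X, Rule 8 gives H.
From H and K, Rule 10 gives L.
L and K hold, so V follows (Rule 1).
P would need M, E, and N (Rule 9), but E is never established. R would need P and U (Rule 3), but P is never established. No rule produces B, and it is not given.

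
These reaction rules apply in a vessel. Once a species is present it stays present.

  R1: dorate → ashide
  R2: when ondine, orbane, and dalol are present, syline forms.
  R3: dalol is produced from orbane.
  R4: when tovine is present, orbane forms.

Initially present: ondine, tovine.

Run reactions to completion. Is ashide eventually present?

No

ashide would need dorate (R1), but dorate never forms.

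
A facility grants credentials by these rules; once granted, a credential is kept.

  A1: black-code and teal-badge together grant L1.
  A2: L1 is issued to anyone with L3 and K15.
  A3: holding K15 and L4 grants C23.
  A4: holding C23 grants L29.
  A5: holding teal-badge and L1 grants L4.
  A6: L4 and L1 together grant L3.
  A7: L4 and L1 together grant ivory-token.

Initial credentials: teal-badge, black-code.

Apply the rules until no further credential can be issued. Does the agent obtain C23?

No

C23 would need K15 and L4 (A3), but K15 is never granted.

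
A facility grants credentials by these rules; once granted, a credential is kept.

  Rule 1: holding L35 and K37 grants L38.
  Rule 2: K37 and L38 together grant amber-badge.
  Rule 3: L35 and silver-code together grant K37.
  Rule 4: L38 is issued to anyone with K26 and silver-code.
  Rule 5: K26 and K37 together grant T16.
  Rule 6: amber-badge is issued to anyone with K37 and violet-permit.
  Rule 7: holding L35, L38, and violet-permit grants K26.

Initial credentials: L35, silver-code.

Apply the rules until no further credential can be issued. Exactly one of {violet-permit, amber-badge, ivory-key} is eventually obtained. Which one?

Holding L35 and silver-code grants K37 (Rule 3).
Holding L35 and K37 grants L38 (Rule 1).
Holding K37 and L38 grants amber-badge (Rule 2).
No rule produces ivory-key, and it is not given. No rule produces violet-permit, and it is not given.

amber-badge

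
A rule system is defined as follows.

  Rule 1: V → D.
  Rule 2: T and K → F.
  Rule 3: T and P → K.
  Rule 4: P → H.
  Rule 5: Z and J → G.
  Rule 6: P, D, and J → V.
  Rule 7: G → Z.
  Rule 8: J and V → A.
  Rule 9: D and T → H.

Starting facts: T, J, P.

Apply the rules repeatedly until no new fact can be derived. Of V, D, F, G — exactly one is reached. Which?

F

T and P hold, so K follows (Rule 3).
T and K hold, so F follows (Rule 2).
V would need P, D, and J (Rule 6), but D is never established. D would need V (Rule 1), but V is never established. G would need Z and J (Rule 5), but Z is never established.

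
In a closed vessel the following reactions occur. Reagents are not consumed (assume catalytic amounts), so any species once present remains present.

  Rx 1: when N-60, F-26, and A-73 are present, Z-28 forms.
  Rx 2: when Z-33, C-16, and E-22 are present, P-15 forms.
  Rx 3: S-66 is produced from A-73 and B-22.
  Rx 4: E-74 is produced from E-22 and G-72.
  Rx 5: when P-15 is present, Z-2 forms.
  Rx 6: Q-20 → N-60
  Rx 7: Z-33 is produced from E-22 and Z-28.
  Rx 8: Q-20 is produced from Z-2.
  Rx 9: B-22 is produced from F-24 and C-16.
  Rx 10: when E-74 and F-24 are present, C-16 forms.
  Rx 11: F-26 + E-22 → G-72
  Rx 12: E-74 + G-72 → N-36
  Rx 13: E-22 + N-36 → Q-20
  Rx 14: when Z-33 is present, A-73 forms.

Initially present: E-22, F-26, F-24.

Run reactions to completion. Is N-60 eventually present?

F-26 and E-22 present → G-72 forms (Rx 11).
E-22 and G-72 present → E-74 forms (Rx 4).
E-74 and G-72 present → N-36 forms (Rx 12).
E-22 and N-36 present → Q-20 forms (Rx 13).
Q-20 present → N-60 forms (Rx 6).

Yes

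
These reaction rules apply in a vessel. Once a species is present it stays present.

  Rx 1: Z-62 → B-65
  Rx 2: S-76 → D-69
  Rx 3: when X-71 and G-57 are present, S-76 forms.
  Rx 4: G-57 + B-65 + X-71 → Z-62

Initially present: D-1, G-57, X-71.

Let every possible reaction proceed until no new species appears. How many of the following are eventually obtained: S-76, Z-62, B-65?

X-71 and G-57 present → S-76 forms (Rx 3).
S-76: reached.
Z-62 would need G-57, B-65, and X-71 (Rx 4), but B-65 never forms.
B-65 would need Z-62 (Rx 1), but Z-62 never forms.
Reached: S-76 — 1 of the 3.

1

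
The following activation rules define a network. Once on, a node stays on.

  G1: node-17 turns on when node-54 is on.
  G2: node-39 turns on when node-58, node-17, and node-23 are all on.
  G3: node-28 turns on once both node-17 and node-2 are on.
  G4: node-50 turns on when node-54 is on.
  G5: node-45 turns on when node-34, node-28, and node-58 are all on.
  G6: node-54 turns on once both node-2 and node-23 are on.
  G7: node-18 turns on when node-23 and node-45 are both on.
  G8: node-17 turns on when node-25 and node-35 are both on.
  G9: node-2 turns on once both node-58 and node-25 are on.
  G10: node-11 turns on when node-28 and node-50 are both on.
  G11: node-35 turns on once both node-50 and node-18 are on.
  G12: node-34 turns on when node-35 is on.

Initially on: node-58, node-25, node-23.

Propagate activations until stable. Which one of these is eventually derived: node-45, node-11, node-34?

node-11

node-58 and node-25 are on, so node-2 turns on (G9).
G6: node-2 and node-23 on → node-54 on.
node-54 is on, so node-17 turns on (G1).
G4: node-54 on → node-50 on.
node-17 and node-2 are on, so node-28 turns on (G3).
node-28 and node-50 are on, so node-11 turns on (G10).
node-34 would need node-35 (G12), but node-35 never turns on. node-45 would need node-34, node-28, and node-58 (G5), but node-34 never turns on.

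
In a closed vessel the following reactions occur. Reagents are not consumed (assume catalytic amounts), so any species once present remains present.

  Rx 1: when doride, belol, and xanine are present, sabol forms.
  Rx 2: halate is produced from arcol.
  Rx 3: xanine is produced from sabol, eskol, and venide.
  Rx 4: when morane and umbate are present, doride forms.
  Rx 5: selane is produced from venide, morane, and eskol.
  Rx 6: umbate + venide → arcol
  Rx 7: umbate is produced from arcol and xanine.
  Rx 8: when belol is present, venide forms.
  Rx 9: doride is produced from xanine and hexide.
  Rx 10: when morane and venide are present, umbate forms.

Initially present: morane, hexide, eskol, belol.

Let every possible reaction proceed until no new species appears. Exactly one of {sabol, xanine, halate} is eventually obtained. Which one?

belol present → venide forms (Rx 8).
morane and venide present → umbate forms (Rx 10).
umbate and venide present → arcol forms (Rx 6).
arcol present → halate forms (Rx 2).
xanine would need sabol, eskol, and venide (Rx 3), but sabol never forms. sabol would need doride, belol, and xanine (Rx 1), but xanine never forms.

halate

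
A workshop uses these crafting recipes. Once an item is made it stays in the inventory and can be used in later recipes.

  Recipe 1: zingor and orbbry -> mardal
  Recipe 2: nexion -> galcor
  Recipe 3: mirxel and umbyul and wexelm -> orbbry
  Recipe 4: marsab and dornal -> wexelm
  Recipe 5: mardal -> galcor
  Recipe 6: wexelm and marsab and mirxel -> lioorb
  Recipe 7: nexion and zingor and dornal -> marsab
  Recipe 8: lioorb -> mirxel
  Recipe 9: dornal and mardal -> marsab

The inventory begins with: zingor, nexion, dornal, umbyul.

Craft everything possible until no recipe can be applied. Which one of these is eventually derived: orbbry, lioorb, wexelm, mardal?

nexion and zingor and dornal -> marsab (Recipe 7).
marsab and dornal -> wexelm (Recipe 4).
orbbry would need mirxel, umbyul, and wexelm (Recipe 3), but mirxel is never obtained. mardal would need zingor and orbbry (Recipe 1), but orbbry is never obtained. lioorb would need wexelm, marsab, and mirxel (Recipe 6), but mirxel is never obtained.

wexelm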